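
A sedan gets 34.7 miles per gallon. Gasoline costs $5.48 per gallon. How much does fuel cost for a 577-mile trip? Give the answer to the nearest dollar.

$91

Fuel = 577 mi / 34.7 mpg = 16.63 gal
Cost = 16.63 gal × $5.48/gal = $91.12 ≈ $91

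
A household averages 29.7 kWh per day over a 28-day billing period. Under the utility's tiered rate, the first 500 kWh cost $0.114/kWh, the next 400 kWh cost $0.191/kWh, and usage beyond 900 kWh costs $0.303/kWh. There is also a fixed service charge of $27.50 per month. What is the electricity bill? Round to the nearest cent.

$147.84

Usage = 29.7 kWh/day × 28 days = 831.6 kWh
First 500 kWh × $0.114 = $57.00
Next 331.6 kWh × $0.191 = $63.34
Remaining tier: 0 kWh (not reached)
Energy charge = $120.34; + service $27.50 = $147.84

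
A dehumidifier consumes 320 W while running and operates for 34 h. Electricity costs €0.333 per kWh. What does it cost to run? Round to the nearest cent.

Energy = 320 W × 34 h = 10,880 Wh = 10.88 kWh
Cost = 10.88 kWh × €0.333/kWh = €3.62

€3.62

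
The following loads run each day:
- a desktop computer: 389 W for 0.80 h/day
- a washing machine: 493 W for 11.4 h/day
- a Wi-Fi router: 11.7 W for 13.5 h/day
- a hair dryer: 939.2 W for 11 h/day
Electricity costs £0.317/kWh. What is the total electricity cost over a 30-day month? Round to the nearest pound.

desktop computer: 389 W × 0.80 h × 30 d = 9,336 Wh = 9.336 kWh
washing machine: 493 W × 11.4 h × 30 d = 168,606 Wh = 168.6 kWh
Wi-Fi router: 11.7 W × 13.5 h × 30 d = 4,738 Wh = 4.739 kWh
hair dryer: 939.2 W × 11 h × 30 d = 309,936 Wh = 309.9 kWh
Total energy = 9.336 + 168.6 + 4.739 + 309.9 = 492.6 kWh
Cost = 492.6 kWh × £0.317 = £156.16 ≈ £156

£156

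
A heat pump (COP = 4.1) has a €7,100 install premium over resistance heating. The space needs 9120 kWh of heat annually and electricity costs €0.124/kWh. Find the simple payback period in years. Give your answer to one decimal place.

8.3 years

Resistance: 9120 kWh × €0.124 = €1,130.88/yr
Heat pump: 9120 / 4.1 = 2224 kWh in → × €0.124 = €275.82/yr
Annual savings = €855.06
Payback = €7,100 / €855.06 = 8.3 years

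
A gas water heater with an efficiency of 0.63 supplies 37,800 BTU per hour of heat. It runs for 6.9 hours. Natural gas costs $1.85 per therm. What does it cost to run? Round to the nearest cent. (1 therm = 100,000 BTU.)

Heat delivered = 37,800 BTU/h × 6.9 h = 260,820 BTU
Gas input = 260,820 / 0.63 = 414,000 BTU
= 414,000 / 100,000 = 4.14 therm
Cost = 4.14 × $1.85/therm = $7.66

$7.66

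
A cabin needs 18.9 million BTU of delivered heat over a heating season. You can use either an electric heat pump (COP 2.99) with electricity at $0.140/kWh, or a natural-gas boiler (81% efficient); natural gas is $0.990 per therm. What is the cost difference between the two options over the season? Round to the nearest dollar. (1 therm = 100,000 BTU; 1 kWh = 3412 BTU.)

Heat load = 18.9 × 10⁶ BTU = 18,900,000 BTU
Gas: input = 18,900,000 / 0.81 = 23,333,333 BTU = 233.3 therm → 233.3 × $0.990 = $231.00
Heat pump: 18,900,000 BTU / 3412 = 5,539 kWh heat; / 2.99 = 1,853 kWh in → × $0.140 = $259.36
Difference = |$231.00 − $259.36| = $28.36 ≈ $28

$28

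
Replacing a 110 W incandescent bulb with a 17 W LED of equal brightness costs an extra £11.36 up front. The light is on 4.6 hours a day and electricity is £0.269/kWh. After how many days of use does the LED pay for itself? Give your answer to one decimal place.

98.7 days

Power saved = 110 − 17 = 93 W
Daily energy saved = 93 W × 4.6 h = 427.8 Wh = 0.4278 kWh
Daily savings = 0.4278 × £0.269 = £0.1151
Payback = £11.36 / £0.1151 per day = 98.72 days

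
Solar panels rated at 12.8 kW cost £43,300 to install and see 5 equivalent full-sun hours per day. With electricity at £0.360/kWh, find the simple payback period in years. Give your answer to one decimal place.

5.1 years

Daily generation = 12.8 kW × 5 h = 64 kWh
Annual generation = 64 × 365 = 23360 kWh
Annual savings = 23360 × £0.360 = £8,409.60
Payback = £43,300 / £8,409.60 = 5.15 years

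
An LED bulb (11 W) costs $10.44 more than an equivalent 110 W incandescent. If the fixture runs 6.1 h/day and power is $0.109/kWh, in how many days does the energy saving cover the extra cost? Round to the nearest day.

159 days

Power saved = 110 − 11 = 99 W
Daily energy saved = 99 W × 6.1 h = 603.9 Wh = 0.6039 kWh
Daily savings = 0.6039 × $0.109 = $0.0658
Payback = $10.44 / $0.0658 per day = 158.6 days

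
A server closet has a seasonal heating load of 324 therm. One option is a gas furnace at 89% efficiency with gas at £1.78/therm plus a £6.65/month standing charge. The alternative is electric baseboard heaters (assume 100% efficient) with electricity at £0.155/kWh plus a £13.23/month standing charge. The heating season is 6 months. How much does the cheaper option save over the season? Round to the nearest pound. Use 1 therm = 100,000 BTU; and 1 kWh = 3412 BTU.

Heat load = 324 therm × 100,000 = 32,400,000 BTU
Gas: input = 32,400,000 / 0.890 = 36,404,494 BTU = 364 therm → 364 × £1.78 = £648.00; + 6 × £6.65 standing = £687.90
Electric: 32,400,000 BTU / 3412 = 9,496 kWh → × £0.155 = £1,471.86; + 6 × £13.23 standing = £1,551.24
Difference = |£687.90 − £1,551.24| = £863.34 ≈ £863

£863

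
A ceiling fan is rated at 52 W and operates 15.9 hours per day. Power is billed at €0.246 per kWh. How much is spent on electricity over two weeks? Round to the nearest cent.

€2.85

Energy = 52 W × 15.9 h/day × 14 days = 11,575 Wh = 11.58 kWh
Cost = 11.58 kWh × €0.246/kWh = €2.85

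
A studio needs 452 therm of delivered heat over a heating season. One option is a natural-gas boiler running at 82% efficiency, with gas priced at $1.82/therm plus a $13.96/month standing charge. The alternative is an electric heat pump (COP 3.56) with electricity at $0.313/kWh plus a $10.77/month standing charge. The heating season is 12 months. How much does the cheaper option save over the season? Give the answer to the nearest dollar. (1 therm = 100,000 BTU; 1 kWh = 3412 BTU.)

$123

Heat load = 452 therm × 100,000 = 45,200,000 BTU
Gas: input = 45,200,000 / 0.82 = 55,121,951 BTU = 551.2 therm → 551.2 × $1.82 = $1,003.22; + 12 × $13.96 standing = $1,170.74
Heat pump: 45,200,000 BTU / 3412 = 13,250 kWh heat; / 3.56 = 3,721 kWh in → × $0.313 = $1,164.73; + 12 × $10.77 standing = $1,293.97
Difference = |$1,170.74 − $1,293.97| = $123.23 ≈ $123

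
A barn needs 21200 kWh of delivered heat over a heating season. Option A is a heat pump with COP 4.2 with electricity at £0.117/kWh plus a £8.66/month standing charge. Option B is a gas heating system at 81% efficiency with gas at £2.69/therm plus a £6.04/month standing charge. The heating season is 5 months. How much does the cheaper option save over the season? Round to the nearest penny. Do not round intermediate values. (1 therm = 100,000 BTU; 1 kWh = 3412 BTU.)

£1798.55

Heat load = 21200 kWh × 3412 = 72,334,400 BTU
Gas: input = 72,334,400 / 0.81 = 89,301,728 BTU = 893 therm → 893 × £2.69 = £2,402.22; + 5 × £6.04 standing = £2,432.42
Heat pump: 72,334,400 BTU / 3412 = 21,200 kWh heat; / 4.2 = 5,048 kWh in → × £0.117 = £590.57; + 5 × £8.66 standing = £633.87
Difference = |£2,432.42 − £633.87| = £1,798.55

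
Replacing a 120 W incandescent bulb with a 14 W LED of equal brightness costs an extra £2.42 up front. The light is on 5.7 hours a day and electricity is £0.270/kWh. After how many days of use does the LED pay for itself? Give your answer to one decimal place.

14.8 days

Power saved = 120 − 14 = 106 W
Daily energy saved = 106 W × 5.7 h = 604.2 Wh = 0.6042 kWh
Daily savings = 0.6042 × £0.270 = £0.1631
Payback = £2.42 / £0.1631 per day = 14.83 days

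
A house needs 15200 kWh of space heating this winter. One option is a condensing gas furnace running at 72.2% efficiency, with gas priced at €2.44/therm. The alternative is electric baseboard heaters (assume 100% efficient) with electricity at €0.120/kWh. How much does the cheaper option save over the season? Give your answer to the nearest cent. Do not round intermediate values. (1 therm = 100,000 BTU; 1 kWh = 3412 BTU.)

€71.31

Heat load = 15200 kWh × 3412 = 51,862,400 BTU
Gas: input = 51,862,400 / 0.722 = 71,831,579 BTU = 718.3 therm → 718.3 × €2.44 = €1,752.69
Electric: 51,862,400 BTU / 3412 = 15,200 kWh → × €0.120 = €1,824.00
Difference = |€1,752.69 − €1,824.00| = €71.31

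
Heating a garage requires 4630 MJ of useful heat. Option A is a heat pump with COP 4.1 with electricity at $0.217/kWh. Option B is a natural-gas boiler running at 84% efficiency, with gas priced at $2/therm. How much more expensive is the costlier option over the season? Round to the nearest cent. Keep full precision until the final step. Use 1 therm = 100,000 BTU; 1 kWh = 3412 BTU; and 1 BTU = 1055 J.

Heat load = 4630 MJ = 4,630,000,000 J / 1055 = 4,388,626 BTU
Gas: input = 4,388,626 / 0.840 = 5,224,554 BTU = 52.25 therm → 52.25 × $2 = $104.49
Heat pump: 4,388,626 BTU / 3412 = 1,286 kWh heat; / 4.1 = 313.7 kWh in → × $0.217 = $68.08
Difference = |$104.49 − $68.08| = $36.41

$36.41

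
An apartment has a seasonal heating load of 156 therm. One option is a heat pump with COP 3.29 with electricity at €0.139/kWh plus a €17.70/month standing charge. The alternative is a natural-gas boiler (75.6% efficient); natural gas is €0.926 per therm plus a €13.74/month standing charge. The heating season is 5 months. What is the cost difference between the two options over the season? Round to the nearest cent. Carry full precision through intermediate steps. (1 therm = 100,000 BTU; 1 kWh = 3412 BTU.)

Heat load = 156 therm × 100,000 = 15,600,000 BTU
Gas: input = 15,600,000 / 0.756 = 20,634,921 BTU = 206.3 therm → 206.3 × €0.926 = €191.08; + 5 × €13.74 standing = €259.78
Heat pump: 15,600,000 BTU / 3412 = 4,572 kWh heat; / 3.29 = 1,390 kWh in → × €0.139 = €193.17; + 5 × €17.70 standing = €281.67
Difference = |€259.78 − €281.67| = €21.89

€21.89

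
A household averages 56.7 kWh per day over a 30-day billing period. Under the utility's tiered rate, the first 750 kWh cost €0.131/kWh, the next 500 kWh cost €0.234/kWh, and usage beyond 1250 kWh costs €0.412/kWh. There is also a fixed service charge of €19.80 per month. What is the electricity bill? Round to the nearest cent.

Usage = 56.7 kWh/day × 30 days = 1701 kWh
First 750 kWh × €0.131 = €98.25
Next 500 kWh × €0.234 = €117.00
Remaining 451 kWh × €0.412 = €185.81
Energy charge = €401.06; + service €19.80 = €420.86

€420.86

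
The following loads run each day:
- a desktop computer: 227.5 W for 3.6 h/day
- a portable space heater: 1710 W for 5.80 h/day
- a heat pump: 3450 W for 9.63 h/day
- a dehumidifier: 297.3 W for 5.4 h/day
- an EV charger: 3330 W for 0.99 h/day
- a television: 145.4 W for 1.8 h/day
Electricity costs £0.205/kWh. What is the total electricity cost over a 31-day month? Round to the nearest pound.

desktop computer: 227.5 W × 3.6 h × 31 d = 25,389 Wh = 25.39 kWh
portable space heater: 1710 W × 5.80 h × 31 d = 307,458 Wh = 307.5 kWh
heat pump: 3450 W × 9.63 h × 31 d = 1,029,928 Wh = 1,030 kWh
dehumidifier: 297.3 W × 5.4 h × 31 d = 49,768 Wh = 49.77 kWh
EV charger: 3330 W × 0.99 h × 31 d = 102,198 Wh = 102.2 kWh
television: 145.4 W × 1.8 h × 31 d = 8,113 Wh = 8.113 kWh
Total energy = 25.39 + 307.5 + 1,030 + 49.77 + 102.2 + 8.113 = 1,523 kWh
Cost = 1,523 kWh × £0.205 = £312.19 ≈ £312

£312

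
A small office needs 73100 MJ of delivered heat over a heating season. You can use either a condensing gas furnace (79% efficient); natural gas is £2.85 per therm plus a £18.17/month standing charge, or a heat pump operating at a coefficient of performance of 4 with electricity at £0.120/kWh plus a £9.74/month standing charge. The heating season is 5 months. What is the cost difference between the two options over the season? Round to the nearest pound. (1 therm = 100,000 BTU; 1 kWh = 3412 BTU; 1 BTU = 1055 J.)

£1933

Heat load = 73100 MJ = 73,100,000,000 J / 1055 = 69,289,100 BTU
Gas: input = 69,289,100 / 0.79 = 87,707,721 BTU = 877.1 therm → 877.1 × £2.85 = £2,499.67; + 5 × £18.17 standing = £2,590.52
Heat pump: 69,289,100 BTU / 3412 = 20,310 kWh heat; / 4 = 5,077 kWh in → × £0.120 = £609.22; + 5 × £9.74 standing = £657.92
Difference = |£2,590.52 − £657.92| = £1,932.60 ≈ £1933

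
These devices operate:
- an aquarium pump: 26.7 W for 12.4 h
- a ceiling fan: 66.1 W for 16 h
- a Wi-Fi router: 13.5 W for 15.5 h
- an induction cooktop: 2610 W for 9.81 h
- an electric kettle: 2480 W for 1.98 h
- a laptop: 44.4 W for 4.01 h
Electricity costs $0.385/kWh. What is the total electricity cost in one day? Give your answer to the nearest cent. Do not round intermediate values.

$12.43

aquarium pump: 26.7 W × 12.4 h = 331 Wh = 0.3311 kWh
ceiling fan: 66.1 W × 16 h = 1,058 Wh = 1.058 kWh
Wi-Fi router: 13.5 W × 15.5 h = 209 Wh = 0.2092 kWh
induction cooktop: 2610 W × 9.81 h = 25,604 Wh = 25.6 kWh
electric kettle: 2480 W × 1.98 h = 4,910 Wh = 4.91 kWh
laptop: 44.4 W × 4.01 h = 178 Wh = 0.178 kWh
Total energy = 0.3311 + 1.058 + 0.2092 + 25.6 + 4.91 + 0.178 = 32.29 kWh
Cost = 32.29 kWh × $0.385 = $12.43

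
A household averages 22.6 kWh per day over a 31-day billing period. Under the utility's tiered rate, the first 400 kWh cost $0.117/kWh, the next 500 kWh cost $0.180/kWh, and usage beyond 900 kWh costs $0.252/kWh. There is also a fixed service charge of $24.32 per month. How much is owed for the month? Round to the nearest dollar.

Usage = 22.6 kWh/day × 31 days = 700.6 kWh
First 400 kWh × $0.117 = $46.80
Next 300.6 kWh × $0.180 = $54.11
Remaining tier: 0 kWh (not reached)
Energy charge = $100.91; + service $24.32 = $125.23 ≈ $125

$125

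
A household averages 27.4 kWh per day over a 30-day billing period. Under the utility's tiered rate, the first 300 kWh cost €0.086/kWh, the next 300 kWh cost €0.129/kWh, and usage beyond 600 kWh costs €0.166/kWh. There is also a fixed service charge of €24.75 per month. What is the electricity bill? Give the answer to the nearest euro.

Usage = 27.4 kWh/day × 30 days = 822 kWh
First 300 kWh × €0.086 = €25.80
Next 300 kWh × €0.129 = €38.70
Remaining 222 kWh × €0.166 = €36.85
Energy charge = €101.35; + service €24.75 = €126.10 ≈ €126

€126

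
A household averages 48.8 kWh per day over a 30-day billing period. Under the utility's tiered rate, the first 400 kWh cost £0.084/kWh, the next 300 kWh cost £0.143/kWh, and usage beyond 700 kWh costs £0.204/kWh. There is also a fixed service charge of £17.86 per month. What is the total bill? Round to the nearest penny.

£250.22

Usage = 48.8 kWh/day × 30 days = 1464 kWh
First 400 kWh × £0.084 = £33.60
Next 300 kWh × £0.143 = £42.90
Remaining 764 kWh × £0.204 = £155.86
Energy charge = £232.36; + service £17.86 = £250.22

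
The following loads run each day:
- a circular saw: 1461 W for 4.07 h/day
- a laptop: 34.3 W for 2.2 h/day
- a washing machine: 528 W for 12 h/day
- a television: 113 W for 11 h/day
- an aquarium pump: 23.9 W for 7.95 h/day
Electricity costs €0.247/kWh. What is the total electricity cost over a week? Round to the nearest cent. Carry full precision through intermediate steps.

€23.84

circular saw: 1461 W × 4.07 h × 7 d = 41,624 Wh = 41.62 kWh
laptop: 34.3 W × 2.2 h × 7 d = 528 Wh = 0.5282 kWh
washing machine: 528 W × 12 h × 7 d = 44,352 Wh = 44.35 kWh
television: 113 W × 11 h × 7 d = 8,701 Wh = 8.701 kWh
aquarium pump: 23.9 W × 7.95 h × 7 d = 1,330 Wh = 1.33 kWh
Total energy = 41.62 + 0.5282 + 44.35 + 8.701 + 1.33 = 96.54 kWh
Cost = 96.54 kWh × €0.247 = €23.84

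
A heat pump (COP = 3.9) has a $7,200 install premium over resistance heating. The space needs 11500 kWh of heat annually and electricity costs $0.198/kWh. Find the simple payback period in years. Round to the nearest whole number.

Resistance: 11500 kWh × $0.198 = $2,277.00/yr
Heat pump: 11500 / 3.9 = 2949 kWh in → × $0.198 = $583.85/yr
Annual savings = $1,693.15
Payback = $7,200 / $1,693.15 = 4.25 years

4 years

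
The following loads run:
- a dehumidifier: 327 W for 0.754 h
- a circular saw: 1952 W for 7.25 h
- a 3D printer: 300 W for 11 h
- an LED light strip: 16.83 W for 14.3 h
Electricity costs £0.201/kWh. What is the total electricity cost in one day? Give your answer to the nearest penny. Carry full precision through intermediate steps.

dehumidifier: 327 W × 0.754 h = 247 Wh = 0.2466 kWh
circular saw: 1952 W × 7.25 h = 14,152 Wh = 14.15 kWh
3D printer: 300 W × 11 h = 3,300 Wh = 3.3 kWh
LED light strip: 16.83 W × 14.3 h = 241 Wh = 0.2407 kWh
Total energy = 0.2466 + 14.15 + 3.3 + 0.2407 = 17.94 kWh
Cost = 17.94 kWh × £0.201 = £3.61

£3.61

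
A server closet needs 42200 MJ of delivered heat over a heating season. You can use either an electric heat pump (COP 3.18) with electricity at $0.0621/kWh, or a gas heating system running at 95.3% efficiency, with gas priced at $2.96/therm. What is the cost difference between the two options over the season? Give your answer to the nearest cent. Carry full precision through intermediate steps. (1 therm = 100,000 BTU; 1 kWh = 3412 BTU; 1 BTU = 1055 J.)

$1013.46

Heat load = 42200 MJ = 42,200,000,000 J / 1055 = 40,000,000 BTU
Gas: input = 40,000,000 / 0.953 = 41,972,718 BTU = 419.7 therm → 419.7 × $2.96 = $1,242.39
Heat pump: 40,000,000 BTU / 3412 = 11,720 kWh heat; / 3.18 = 3,687 kWh in → × $0.0621 = $228.94
Difference = |$1,242.39 − $228.94| = $1,013.46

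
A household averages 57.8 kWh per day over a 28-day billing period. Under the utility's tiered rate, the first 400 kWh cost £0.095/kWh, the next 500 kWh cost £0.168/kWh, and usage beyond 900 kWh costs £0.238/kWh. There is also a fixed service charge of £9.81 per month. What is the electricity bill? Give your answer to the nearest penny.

£302.79

Usage = 57.8 kWh/day × 28 days = 1618.4 kWh
First 400 kWh × £0.095 = £38.00
Next 500 kWh × £0.168 = £84.00
Remaining 718.4 kWh × £0.238 = £170.98
Energy charge = £292.98; + service £9.81 = £302.79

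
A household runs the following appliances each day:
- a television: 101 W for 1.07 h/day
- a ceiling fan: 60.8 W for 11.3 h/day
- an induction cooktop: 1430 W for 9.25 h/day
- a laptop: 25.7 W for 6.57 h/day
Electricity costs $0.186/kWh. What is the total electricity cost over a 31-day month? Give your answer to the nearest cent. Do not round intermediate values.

$81.83

television: 101 W × 1.07 h × 31 d = 3,350 Wh = 3.35 kWh
ceiling fan: 60.8 W × 11.3 h × 31 d = 21,298 Wh = 21.3 kWh
induction cooktop: 1430 W × 9.25 h × 31 d = 410,052 Wh = 410.1 kWh
laptop: 25.7 W × 6.57 h × 31 d = 5,234 Wh = 5.234 kWh
Total energy = 3.35 + 21.3 + 410.1 + 5.234 = 439.9 kWh
Cost = 439.9 kWh × $0.186 = $81.83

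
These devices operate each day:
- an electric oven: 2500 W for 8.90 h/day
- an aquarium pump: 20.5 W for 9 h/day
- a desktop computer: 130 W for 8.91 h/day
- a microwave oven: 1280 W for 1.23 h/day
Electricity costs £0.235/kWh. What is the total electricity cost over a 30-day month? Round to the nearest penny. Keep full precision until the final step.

£177.43

electric oven: 2500 W × 8.90 h × 30 d = 667,500 Wh = 667.5 kWh
aquarium pump: 20.5 W × 9 h × 30 d = 5,535 Wh = 5.535 kWh
desktop computer: 130 W × 8.91 h × 30 d = 34,749 Wh = 34.75 kWh
microwave oven: 1280 W × 1.23 h × 30 d = 47,232 Wh = 47.23 kWh
Total energy = 667.5 + 5.535 + 34.75 + 47.23 = 755 kWh
Cost = 755 kWh × £0.235 = £177.43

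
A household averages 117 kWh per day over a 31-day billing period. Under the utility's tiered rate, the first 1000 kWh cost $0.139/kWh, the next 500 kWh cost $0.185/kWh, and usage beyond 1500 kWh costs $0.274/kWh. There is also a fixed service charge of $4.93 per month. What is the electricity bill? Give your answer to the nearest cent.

Usage = 117 kWh/day × 31 days = 3627 kWh
First 1000 kWh × $0.139 = $139.00
Next 500 kWh × $0.185 = $92.50
Remaining 2127 kWh × $0.274 = $582.80
Energy charge = $814.30; + service $4.93 = $819.23

$819.23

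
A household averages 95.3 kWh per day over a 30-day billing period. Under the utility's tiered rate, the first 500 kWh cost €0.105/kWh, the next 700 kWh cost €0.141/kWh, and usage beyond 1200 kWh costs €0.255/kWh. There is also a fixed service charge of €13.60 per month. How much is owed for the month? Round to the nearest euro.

Usage = 95.3 kWh/day × 30 days = 2859 kWh
First 500 kWh × €0.105 = €52.50
Next 700 kWh × €0.141 = €98.70
Remaining 1659 kWh × €0.255 = €423.05
Energy charge = €574.25; + service €13.60 = €587.85 ≈ €588

€588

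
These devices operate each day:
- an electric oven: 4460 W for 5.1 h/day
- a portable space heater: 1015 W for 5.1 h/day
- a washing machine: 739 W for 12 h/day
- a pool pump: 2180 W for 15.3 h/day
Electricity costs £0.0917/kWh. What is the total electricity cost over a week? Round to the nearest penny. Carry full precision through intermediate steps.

electric oven: 4460 W × 5.1 h × 7 d = 159,222 Wh = 159.2 kWh
portable space heater: 1015 W × 5.1 h × 7 d = 36,236 Wh = 36.24 kWh
washing machine: 739 W × 12 h × 7 d = 62,076 Wh = 62.08 kWh
pool pump: 2180 W × 15.3 h × 7 d = 233,478 Wh = 233.5 kWh
Total energy = 159.2 + 36.24 + 62.08 + 233.5 = 491 kWh
Cost = 491 kWh × £0.0917 = £45.03

£45.03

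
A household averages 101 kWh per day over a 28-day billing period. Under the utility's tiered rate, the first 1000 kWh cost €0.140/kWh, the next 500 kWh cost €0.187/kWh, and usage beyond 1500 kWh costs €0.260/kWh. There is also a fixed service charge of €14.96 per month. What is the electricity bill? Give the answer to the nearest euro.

Usage = 101 kWh/day × 28 days = 2828 kWh
First 1000 kWh × €0.140 = €140.00
Next 500 kWh × €0.187 = €93.50
Remaining 1328 kWh × €0.260 = €345.28
Energy charge = €578.78; + service €14.96 = €593.74 ≈ €594

€594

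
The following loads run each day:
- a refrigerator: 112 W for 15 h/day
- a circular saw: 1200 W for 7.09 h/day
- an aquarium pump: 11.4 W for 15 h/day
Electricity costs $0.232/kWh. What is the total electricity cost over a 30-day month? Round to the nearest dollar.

refrigerator: 112 W × 15 h × 30 d = 50,400 Wh = 50.4 kWh
circular saw: 1200 W × 7.09 h × 30 d = 255,240 Wh = 255.2 kWh
aquarium pump: 11.4 W × 15 h × 30 d = 5,130 Wh = 5.13 kWh
Total energy = 50.4 + 255.2 + 5.13 = 310.8 kWh
Cost = 310.8 kWh × $0.232 = $72.10 ≈ $72

$72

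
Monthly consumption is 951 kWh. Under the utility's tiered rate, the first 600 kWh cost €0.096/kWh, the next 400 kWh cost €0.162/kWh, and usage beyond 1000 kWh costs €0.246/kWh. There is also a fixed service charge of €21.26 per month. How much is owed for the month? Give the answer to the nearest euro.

€136

First 600 kWh × €0.096 = €57.60
Next 351 kWh × €0.162 = €56.86
Remaining tier: 0 kWh (not reached)
Energy charge = €114.46; + service €21.26 = €135.72 ≈ €136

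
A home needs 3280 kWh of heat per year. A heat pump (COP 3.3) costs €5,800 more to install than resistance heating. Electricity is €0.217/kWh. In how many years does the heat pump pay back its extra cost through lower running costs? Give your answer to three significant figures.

Resistance: 3280 kWh × €0.217 = €711.76/yr
Heat pump: 3280 / 3.3 = 993.9 kWh in → × €0.217 = €215.68/yr
Annual savings = €496.08
Payback = €5,800 / €496.08 = 11.7 years

11.7 years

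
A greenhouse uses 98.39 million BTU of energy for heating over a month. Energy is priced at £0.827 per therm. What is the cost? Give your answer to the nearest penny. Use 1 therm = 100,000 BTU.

98.39 million BTU × (10 therm/million BTU) = 983.9 therm
Cost = 983.9 therm × £0.827/therm = £813.69

£813.69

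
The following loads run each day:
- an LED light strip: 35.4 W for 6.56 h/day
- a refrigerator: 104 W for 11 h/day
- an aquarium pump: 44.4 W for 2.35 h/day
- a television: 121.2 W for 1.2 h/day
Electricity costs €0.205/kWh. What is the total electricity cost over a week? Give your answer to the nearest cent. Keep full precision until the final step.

€2.33

LED light strip: 35.4 W × 6.56 h × 7 d = 1,626 Wh = 1.626 kWh
refrigerator: 104 W × 11 h × 7 d = 8,008 Wh = 8.008 kWh
aquarium pump: 44.4 W × 2.35 h × 7 d = 730 Wh = 0.7304 kWh
television: 121.2 W × 1.2 h × 7 d = 1,018 Wh = 1.018 kWh
Total energy = 1.626 + 8.008 + 0.7304 + 1.018 = 11.38 kWh
Cost = 11.38 kWh × €0.205 = €2.33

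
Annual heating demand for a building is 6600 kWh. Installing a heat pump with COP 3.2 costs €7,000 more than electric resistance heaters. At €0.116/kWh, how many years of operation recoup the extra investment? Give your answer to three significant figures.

Resistance: 6600 kWh × €0.116 = €765.60/yr
Heat pump: 6600 / 3.2 = 2062 kWh in → × €0.116 = €239.25/yr
Annual savings = €526.35
Payback = €7,000 / €526.35 = 13.3 years

13.3 years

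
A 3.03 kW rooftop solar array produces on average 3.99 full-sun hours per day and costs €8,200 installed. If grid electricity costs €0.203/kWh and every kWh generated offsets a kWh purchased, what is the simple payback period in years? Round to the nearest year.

9 years

Daily generation = 3.03 kW × 3.99 h = 12.09 kWh
Annual generation = 12.09 × 365 = 4412.7 kWh
Annual savings = 4412.7 × €0.203 = €895.79
Payback = €8,200 / €895.79 = 9.15 years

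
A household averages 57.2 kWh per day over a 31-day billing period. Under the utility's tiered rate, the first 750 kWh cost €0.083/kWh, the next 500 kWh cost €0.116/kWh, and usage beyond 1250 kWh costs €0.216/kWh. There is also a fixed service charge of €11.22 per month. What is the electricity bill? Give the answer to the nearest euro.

Usage = 57.2 kWh/day × 31 days = 1773.2 kWh
First 750 kWh × €0.083 = €62.25
Next 500 kWh × €0.116 = €58.00
Remaining 523.2 kWh × €0.216 = €113.01
Energy charge = €233.26; + service €11.22 = €244.48 ≈ €244

€244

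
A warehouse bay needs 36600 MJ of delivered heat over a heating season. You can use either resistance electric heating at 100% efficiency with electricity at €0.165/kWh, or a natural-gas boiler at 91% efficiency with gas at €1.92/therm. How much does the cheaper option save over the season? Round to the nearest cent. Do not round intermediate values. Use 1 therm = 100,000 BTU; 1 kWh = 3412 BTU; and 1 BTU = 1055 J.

Heat load = 36600 MJ = 36,600,000,000 J / 1055 = 34,691,943 BTU
Gas: input = 34,691,943 / 0.91 = 38,123,014 BTU = 381.2 therm → 381.2 × €1.92 = €731.96
Electric: 34,691,943 BTU / 3412 = 10,170 kWh → × €0.165 = €1,677.66
Difference = |€731.96 − €1,677.66| = €945.70

€945.70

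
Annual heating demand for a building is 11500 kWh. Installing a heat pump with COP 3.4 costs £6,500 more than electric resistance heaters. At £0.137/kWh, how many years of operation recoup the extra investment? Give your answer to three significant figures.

5.84 years

Resistance: 11500 kWh × £0.137 = £1,575.50/yr
Heat pump: 11500 / 3.4 = 3382 kWh in → × £0.137 = £463.38/yr
Annual savings = £1,112.12
Payback = £6,500 / £1,112.12 = 5.84 years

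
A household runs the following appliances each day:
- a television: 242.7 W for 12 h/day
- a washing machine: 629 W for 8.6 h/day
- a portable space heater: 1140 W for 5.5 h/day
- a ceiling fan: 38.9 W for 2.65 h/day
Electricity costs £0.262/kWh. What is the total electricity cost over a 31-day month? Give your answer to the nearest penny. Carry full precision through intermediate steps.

television: 242.7 W × 12 h × 31 d = 90,284 Wh = 90.28 kWh
washing machine: 629 W × 8.6 h × 31 d = 167,691 Wh = 167.7 kWh
portable space heater: 1140 W × 5.5 h × 31 d = 194,370 Wh = 194.4 kWh
ceiling fan: 38.9 W × 2.65 h × 31 d = 3,196 Wh = 3.196 kWh
Total energy = 90.28 + 167.7 + 194.4 + 3.196 = 455.5 kWh
Cost = 455.5 kWh × £0.262 = £119.35

£119.35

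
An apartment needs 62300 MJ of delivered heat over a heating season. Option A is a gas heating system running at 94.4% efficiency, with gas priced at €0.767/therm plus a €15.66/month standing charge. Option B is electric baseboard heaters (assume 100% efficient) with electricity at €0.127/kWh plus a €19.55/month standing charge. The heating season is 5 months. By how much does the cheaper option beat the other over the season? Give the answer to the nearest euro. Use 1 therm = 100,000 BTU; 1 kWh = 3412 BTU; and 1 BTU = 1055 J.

Heat load = 62300 MJ = 62,300,000,000 J / 1055 = 59,052,133 BTU
Gas: input = 59,052,133 / 0.944 = 62,555,225 BTU = 625.6 therm → 625.6 × €0.767 = €479.80; + 5 × €15.66 standing = €558.10
Electric: 59,052,133 BTU / 3412 = 17,310 kWh → × €0.127 = €2,198.01; + 5 × €19.55 standing = €2,295.76
Difference = |€558.10 − €2,295.76| = €1,737.66 ≈ €1738

€1738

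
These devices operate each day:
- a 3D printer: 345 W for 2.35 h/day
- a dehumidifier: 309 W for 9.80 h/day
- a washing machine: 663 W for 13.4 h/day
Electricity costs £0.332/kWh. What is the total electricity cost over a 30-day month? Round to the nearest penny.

£126.72

3D printer: 345 W × 2.35 h × 30 d = 24,322 Wh = 24.32 kWh
dehumidifier: 309 W × 9.80 h × 30 d = 90,846 Wh = 90.85 kWh
washing machine: 663 W × 13.4 h × 30 d = 266,526 Wh = 266.5 kWh
Total energy = 24.32 + 90.85 + 266.5 = 381.7 kWh
Cost = 381.7 kWh × £0.332 = £126.72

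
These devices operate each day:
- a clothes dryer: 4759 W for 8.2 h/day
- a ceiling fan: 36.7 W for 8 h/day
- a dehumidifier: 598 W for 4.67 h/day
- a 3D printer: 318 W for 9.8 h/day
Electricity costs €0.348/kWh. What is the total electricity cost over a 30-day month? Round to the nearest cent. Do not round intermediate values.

€472.16

clothes dryer: 4759 W × 8.2 h × 30 d = 1,170,714 Wh = 1,171 kWh
ceiling fan: 36.7 W × 8 h × 30 d = 8,808 Wh = 8.808 kWh
dehumidifier: 598 W × 4.67 h × 30 d = 83,780 Wh = 83.78 kWh
3D printer: 318 W × 9.8 h × 30 d = 93,492 Wh = 93.49 kWh
Total energy = 1,171 + 8.808 + 83.78 + 93.49 = 1,357 kWh
Cost = 1,357 kWh × €0.348 = €472.16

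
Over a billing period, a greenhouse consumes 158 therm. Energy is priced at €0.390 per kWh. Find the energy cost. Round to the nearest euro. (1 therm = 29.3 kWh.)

158 therm × (29.3 kWh/therm) = 4,629 kWh
Cost = 4,629 kWh × €0.390/kWh = €1,805.47 ≈ €1805

€1805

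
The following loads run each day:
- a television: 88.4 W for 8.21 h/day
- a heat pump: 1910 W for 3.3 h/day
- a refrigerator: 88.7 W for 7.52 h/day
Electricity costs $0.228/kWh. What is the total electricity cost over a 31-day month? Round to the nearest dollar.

$54

television: 88.4 W × 8.21 h × 31 d = 22,499 Wh = 22.5 kWh
heat pump: 1910 W × 3.3 h × 31 d = 195,393 Wh = 195.4 kWh
refrigerator: 88.7 W × 7.52 h × 31 d = 20,678 Wh = 20.68 kWh
Total energy = 22.5 + 195.4 + 20.68 = 238.6 kWh
Cost = 238.6 kWh × $0.228 = $54.39 ≈ $54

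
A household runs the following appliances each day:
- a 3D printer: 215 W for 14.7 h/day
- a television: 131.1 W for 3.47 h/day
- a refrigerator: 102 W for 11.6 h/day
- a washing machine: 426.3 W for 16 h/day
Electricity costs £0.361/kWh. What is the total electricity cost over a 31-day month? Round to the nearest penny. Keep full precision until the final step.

3D printer: 215 W × 14.7 h × 31 d = 97,976 Wh = 97.98 kWh
television: 131.1 W × 3.47 h × 31 d = 14,102 Wh = 14.1 kWh
refrigerator: 102 W × 11.6 h × 31 d = 36,679 Wh = 36.68 kWh
washing machine: 426.3 W × 16 h × 31 d = 211,445 Wh = 211.4 kWh
Total energy = 97.98 + 14.1 + 36.68 + 211.4 = 360.2 kWh
Cost = 360.2 kWh × £0.361 = £130.03

£130.03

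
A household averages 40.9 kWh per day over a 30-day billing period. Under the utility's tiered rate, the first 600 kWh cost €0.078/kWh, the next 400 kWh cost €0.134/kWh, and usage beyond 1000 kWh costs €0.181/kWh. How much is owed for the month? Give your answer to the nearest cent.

€141.49

Usage = 40.9 kWh/day × 30 days = 1227 kWh
First 600 kWh × €0.078 = €46.80
Next 400 kWh × €0.134 = €53.60
Remaining 227 kWh × €0.181 = €41.09
Total = €141.49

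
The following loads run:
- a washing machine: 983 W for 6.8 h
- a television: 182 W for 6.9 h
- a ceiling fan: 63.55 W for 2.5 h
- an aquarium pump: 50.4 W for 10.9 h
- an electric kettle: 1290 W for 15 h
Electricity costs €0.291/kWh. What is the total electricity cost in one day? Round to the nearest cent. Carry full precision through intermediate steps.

washing machine: 983 W × 6.8 h = 6,684 Wh = 6.684 kWh
television: 182 W × 6.9 h = 1,256 Wh = 1.256 kWh
ceiling fan: 63.55 W × 2.5 h = 159 Wh = 0.1589 kWh
aquarium pump: 50.4 W × 10.9 h = 549 Wh = 0.5494 kWh
electric kettle: 1290 W × 15 h = 19,350 Wh = 19.35 kWh
Total energy = 6.684 + 1.256 + 0.1589 + 0.5494 + 19.35 = 28 kWh
Cost = 28 kWh × €0.291 = €8.15

€8.15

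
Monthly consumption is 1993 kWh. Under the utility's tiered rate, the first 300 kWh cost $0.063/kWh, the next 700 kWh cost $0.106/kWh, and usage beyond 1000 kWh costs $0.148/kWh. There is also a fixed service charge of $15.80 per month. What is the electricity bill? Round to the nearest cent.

$255.86

First 300 kWh × $0.063 = $18.90
Next 700 kWh × $0.106 = $74.20
Remaining 993 kWh × $0.148 = $146.96
Energy charge = $240.06; + service $15.80 = $255.86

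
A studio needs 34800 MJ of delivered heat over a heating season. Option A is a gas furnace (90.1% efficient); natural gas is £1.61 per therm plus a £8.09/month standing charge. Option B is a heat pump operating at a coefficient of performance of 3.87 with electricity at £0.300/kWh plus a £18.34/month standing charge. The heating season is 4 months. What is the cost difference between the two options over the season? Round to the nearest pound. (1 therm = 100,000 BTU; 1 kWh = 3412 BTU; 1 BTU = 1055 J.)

£201

Heat load = 34800 MJ = 34,800,000,000 J / 1055 = 32,985,782 BTU
Gas: input = 32,985,782 / 0.901 = 36,610,191 BTU = 366.1 therm → 366.1 × £1.61 = £589.42; + 4 × £8.09 standing = £621.78
Heat pump: 32,985,782 BTU / 3412 = 9,668 kWh heat; / 3.87 = 2,498 kWh in → × £0.300 = £749.42; + 4 × £18.34 standing = £822.78
Difference = |£621.78 − £822.78| = £201.00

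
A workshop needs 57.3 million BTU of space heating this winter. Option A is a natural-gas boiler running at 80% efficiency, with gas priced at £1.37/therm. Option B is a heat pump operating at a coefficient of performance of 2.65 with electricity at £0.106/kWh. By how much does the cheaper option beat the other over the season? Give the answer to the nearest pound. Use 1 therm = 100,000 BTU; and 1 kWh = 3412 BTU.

£310

Heat load = 57.3 × 10⁶ BTU = 57,300,000 BTU
Gas: input = 57,300,000 / 0.80 = 71,625,000 BTU = 716.2 therm → 716.2 × £1.37 = £981.26
Heat pump: 57,300,000 BTU / 3412 = 16,790 kWh heat; / 2.65 = 6,337 kWh in → × £0.106 = £671.75
Difference = |£981.26 − £671.75| = £309.52 ≈ £310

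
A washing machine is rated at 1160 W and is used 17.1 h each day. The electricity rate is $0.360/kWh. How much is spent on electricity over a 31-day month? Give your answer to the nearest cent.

$221.37

Energy = 1160 W × 17.1 h/day × 31 days = 614,916 Wh = 614.9 kWh
Cost = 614.9 kWh × $0.360/kWh = $221.37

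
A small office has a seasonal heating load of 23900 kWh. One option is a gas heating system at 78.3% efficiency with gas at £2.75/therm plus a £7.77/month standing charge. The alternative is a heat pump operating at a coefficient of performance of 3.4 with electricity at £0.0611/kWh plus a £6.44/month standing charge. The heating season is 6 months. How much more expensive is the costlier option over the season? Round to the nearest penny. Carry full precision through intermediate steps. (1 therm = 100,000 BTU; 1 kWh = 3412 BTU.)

Heat load = 23900 kWh × 3412 = 81,546,800 BTU
Gas: input = 81,546,800 / 0.783 = 104,146,616 BTU = 1,041 therm → 1,041 × £2.75 = £2,864.03; + 6 × £7.77 standing = £2,910.65
Heat pump: 81,546,800 BTU / 3412 = 23,900 kWh heat; / 3.4 = 7,029 kWh in → × £0.0611 = £429.50; + 6 × £6.44 standing = £468.14
Difference = |£2,910.65 − £468.14| = £2,442.51

£2442.51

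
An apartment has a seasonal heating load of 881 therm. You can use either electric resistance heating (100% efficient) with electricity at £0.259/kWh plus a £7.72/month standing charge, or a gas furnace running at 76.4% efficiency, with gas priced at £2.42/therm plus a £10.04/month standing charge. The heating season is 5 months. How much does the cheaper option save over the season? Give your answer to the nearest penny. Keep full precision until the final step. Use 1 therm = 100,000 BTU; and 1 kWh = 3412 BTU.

£3885.34

Heat load = 881 therm × 100,000 = 88,100,000 BTU
Gas: input = 88,100,000 / 0.764 = 115,314,136 BTU = 1,153 therm → 1,153 × £2.42 = £2,790.60; + 5 × £10.04 standing = £2,840.80
Electric: 88,100,000 BTU / 3412 = 25,820 kWh → × £0.259 = £6,687.54; + 5 × £7.72 standing = £6,726.14
Difference = |£2,840.80 − £6,726.14| = £3,885.34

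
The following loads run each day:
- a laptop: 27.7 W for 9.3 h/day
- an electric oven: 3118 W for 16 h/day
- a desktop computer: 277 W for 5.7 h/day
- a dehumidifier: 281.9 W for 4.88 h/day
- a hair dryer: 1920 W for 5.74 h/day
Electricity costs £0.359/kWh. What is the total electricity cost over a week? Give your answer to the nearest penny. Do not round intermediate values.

£161.14

laptop: 27.7 W × 9.3 h × 7 d = 1,803 Wh = 1.803 kWh
electric oven: 3118 W × 16 h × 7 d = 349,216 Wh = 349.2 kWh
desktop computer: 277 W × 5.7 h × 7 d = 11,052 Wh = 11.05 kWh
dehumidifier: 281.9 W × 4.88 h × 7 d = 9,630 Wh = 9.63 kWh
hair dryer: 1920 W × 5.74 h × 7 d = 77,146 Wh = 77.15 kWh
Total energy = 1.803 + 349.2 + 11.05 + 9.63 + 77.15 = 448.8 kWh
Cost = 448.8 kWh × £0.359 = £161.14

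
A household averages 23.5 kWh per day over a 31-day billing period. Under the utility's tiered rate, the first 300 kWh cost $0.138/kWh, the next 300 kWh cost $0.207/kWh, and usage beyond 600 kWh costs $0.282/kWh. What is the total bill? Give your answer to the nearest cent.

$139.74

Usage = 23.5 kWh/day × 31 days = 728.5 kWh
First 300 kWh × $0.138 = $41.40
Next 300 kWh × $0.207 = $62.10
Remaining 128.5 kWh × $0.282 = $36.24
Total = $139.74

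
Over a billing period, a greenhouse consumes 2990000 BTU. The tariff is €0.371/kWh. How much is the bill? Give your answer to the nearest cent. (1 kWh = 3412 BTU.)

2990000 BTU × (0.00029308 kWh/BTU) = 876.3 kWh
Cost = 876.3 kWh × €0.371/kWh = €325.11

€325.11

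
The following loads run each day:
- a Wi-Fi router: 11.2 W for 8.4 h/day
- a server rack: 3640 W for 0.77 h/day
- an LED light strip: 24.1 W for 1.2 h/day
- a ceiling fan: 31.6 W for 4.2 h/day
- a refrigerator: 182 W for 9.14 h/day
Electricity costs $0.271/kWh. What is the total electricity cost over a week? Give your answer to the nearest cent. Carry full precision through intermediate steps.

$8.96

Wi-Fi router: 11.2 W × 8.4 h × 7 d = 659 Wh = 0.6586 kWh
server rack: 3640 W × 0.77 h × 7 d = 19,620 Wh = 19.62 kWh
LED light strip: 24.1 W × 1.2 h × 7 d = 202 Wh = 0.2024 kWh
ceiling fan: 31.6 W × 4.2 h × 7 d = 929 Wh = 0.929 kWh
refrigerator: 182 W × 9.14 h × 7 d = 11,644 Wh = 11.64 kWh
Total energy = 0.6586 + 19.62 + 0.2024 + 0.929 + 11.64 = 33.05 kWh
Cost = 33.05 kWh × $0.271 = $8.96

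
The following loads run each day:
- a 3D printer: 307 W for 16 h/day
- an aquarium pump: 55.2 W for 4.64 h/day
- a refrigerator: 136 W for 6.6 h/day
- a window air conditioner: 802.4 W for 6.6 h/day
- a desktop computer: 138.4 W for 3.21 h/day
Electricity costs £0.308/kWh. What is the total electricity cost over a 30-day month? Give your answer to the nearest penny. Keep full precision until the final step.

£109.09

3D printer: 307 W × 16 h × 30 d = 147,360 Wh = 147.4 kWh
aquarium pump: 55.2 W × 4.64 h × 30 d = 7,684 Wh = 7.684 kWh
refrigerator: 136 W × 6.6 h × 30 d = 26,928 Wh = 26.93 kWh
window air conditioner: 802.4 W × 6.6 h × 30 d = 158,875 Wh = 158.9 kWh
desktop computer: 138.4 W × 3.21 h × 30 d = 13,328 Wh = 13.33 kWh
Total energy = 147.4 + 7.684 + 26.93 + 158.9 + 13.33 = 354.2 kWh
Cost = 354.2 kWh × £0.308 = £109.09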